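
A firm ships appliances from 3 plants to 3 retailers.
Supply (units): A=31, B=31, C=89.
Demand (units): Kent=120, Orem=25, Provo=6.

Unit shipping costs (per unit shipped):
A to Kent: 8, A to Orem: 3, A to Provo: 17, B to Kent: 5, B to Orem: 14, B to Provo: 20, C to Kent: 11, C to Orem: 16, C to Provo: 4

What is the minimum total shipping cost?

1215

Optimal allocation:
  A–Kent: 6 × 8 = 48
  A–Orem: 25 × 3 = 75
  B–Kent: 31 × 5 = 155
  C–Kent: 83 × 11 = 913
  C–Provo: 6 × 4 = 24
Total = 48 + 75 + 155 + 913 + 24 = 1215.
(Supply check: A ships 31; B ships 31; C ships 89.)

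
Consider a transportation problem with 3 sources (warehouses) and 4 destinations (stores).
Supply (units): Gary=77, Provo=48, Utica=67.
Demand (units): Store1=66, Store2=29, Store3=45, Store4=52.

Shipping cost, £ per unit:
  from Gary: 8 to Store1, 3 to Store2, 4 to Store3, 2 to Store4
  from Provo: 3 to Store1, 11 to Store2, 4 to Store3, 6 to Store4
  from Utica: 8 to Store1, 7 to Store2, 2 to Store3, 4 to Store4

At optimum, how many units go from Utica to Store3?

45

Optimal shipments:
  Gary→Store2: 29 × £3 = £87
  Gary→Store4: 48 × £2 = £96
  Provo→Store1: 48 × £3 = £144
  Utica→Store1: 18 × £8 = £144
  Utica→Store3: 45 × £2 = £90
  Utica→Store4: 4 × £4 = £16
Total cost = £577.
So Utica→Store3 carries 45 units.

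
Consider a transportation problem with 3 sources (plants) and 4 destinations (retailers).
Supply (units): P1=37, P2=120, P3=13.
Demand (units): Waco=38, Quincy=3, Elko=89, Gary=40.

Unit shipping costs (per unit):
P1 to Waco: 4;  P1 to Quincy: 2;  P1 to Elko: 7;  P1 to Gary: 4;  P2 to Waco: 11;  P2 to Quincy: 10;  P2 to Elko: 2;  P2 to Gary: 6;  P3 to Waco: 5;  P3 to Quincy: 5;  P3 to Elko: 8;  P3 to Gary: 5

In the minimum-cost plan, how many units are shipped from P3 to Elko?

Optimal shipments:
  P1–Waco: 25 units
  P1–Quincy: 3 units
  P1–Gary: 9 units
  P2–Elko: 89 units
  P2–Gary: 31 units
  P3–Waco: 13 units
Total cost = 571.
The route P3→Elko is not used.

0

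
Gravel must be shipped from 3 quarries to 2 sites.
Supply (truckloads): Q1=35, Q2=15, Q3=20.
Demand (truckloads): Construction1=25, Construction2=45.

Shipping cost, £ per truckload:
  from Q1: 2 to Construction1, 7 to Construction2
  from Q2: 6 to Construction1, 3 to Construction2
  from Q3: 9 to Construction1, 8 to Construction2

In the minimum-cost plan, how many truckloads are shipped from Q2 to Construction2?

Optimal shipments:
  Q1->Construction1: 25 × £2 = £50
  Q1->Construction2: 10 × £7 = £70
  Q2->Construction2: 15 × £3 = £45
  Q3->Construction2: 20 × £8 = £160
Total cost = £325.
So Q2→Construction2 carries 15 truckloads.

15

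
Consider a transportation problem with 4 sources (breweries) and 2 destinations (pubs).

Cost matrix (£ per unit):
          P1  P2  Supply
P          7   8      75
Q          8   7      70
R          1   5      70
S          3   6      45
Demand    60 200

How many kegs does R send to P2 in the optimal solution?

Solving gives:
  P to P2: 75 kegs
  Q to P2: 70 kegs
  R to P1: 60 kegs
  R to P2: 10 kegs
  S to P2: 45 kegs
Total cost = £1470.
So R→P2 carries 10 kegs.

10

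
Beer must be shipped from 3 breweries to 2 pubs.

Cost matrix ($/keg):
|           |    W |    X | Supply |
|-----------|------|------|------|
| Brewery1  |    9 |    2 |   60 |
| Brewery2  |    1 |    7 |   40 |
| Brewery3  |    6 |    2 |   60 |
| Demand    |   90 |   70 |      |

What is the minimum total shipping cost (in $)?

480

An optimal shipping plan:
  Brewery1->X: 60 kegs
  Brewery2->W: 40 kegs
  Brewery3->W: 50 kegs
  Brewery3->X: 10 kegs
Total cost = $480.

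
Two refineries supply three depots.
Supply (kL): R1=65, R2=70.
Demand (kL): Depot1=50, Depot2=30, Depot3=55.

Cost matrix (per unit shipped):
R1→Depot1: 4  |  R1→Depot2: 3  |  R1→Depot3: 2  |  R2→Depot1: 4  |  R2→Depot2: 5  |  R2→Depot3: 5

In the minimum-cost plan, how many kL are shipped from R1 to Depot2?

The minimum-cost plan:
  R1->Depot2: 10 × 3 = 30
  R1->Depot3: 55 × 2 = 110
  R2->Depot1: 50 × 4 = 200
  R2->Depot2: 20 × 5 = 100
Total cost = 440.
So R1→Depot2 carries 10 kL.

10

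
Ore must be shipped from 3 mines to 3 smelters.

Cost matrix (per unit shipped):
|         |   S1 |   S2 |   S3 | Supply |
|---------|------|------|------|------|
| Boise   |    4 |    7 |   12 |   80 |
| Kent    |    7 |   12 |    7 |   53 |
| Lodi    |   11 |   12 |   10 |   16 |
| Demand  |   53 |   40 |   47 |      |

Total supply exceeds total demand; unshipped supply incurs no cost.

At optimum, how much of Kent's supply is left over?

0

An optimal plan:
  Boise to S1: 47 × 4 = 188
  Boise to S2: 33 × 7 = 231
  Kent to S1: 6 × 7 = 42
  Kent to S3: 47 × 7 = 329
  Lodi to S2: 7 × 12 = 84
Total cost = 874.
Kent ships 53 of its 53, leaving 0.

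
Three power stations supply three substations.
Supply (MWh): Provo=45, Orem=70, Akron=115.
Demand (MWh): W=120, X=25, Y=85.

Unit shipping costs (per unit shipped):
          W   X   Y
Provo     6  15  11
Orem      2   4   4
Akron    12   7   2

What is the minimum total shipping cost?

Optimal allocation:
  Provo→W: 45 MWh
  Orem→W: 70 MWh
  Akron→W: 5 MWh
  Akron→X: 25 MWh
  Akron→Y: 85 MWh
Total cost = 815.
(Supply check: Provo ships 45; Orem ships 70; Akron ships 115.)

815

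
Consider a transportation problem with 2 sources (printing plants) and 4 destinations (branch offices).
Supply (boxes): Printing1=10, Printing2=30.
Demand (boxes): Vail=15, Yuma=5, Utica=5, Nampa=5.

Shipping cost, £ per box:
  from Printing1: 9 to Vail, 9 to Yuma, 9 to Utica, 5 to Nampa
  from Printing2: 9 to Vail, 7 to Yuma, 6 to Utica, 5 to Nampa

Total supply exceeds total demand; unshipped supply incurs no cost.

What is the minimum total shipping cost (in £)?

225

Optimal allocation:
  Printing1→Vail: 10 × £9 = £90
  Printing2→Vail: 5 × £9 = £45
  Printing2→Yuma: 5 × £7 = £35
  Printing2→Utica: 5 × £6 = £30
  Printing2→Nampa: 5 × £5 = £25
Total = 90 + 45 + 35 + 30 + 25 = £225.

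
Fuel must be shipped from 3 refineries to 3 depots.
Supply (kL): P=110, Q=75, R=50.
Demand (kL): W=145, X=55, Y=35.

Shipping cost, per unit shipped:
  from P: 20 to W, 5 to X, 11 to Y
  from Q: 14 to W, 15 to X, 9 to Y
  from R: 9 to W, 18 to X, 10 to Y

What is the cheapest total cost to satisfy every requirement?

Optimal allocation:
  P–W: 20 × 20 = 400
  P–X: 55 × 5 = 275
  P–Y: 35 × 11 = 385
  Q–W: 75 × 14 = 1050
  R–W: 50 × 9 = 450
Total = 400 + 275 + 385 + 1050 + 450 = 2560.

2560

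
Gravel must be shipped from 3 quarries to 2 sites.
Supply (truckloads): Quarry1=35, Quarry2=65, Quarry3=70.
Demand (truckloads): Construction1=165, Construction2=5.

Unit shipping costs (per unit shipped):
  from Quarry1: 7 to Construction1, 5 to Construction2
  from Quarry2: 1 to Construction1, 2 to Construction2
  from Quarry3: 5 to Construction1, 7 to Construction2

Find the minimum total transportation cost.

650

An optimal shipping plan:
  Quarry1–Construction1: 30 × 7 = 210
  Quarry1–Construction2: 5 × 5 = 25
  Quarry2–Construction1: 65 × 1 = 65
  Quarry3–Construction1: 70 × 5 = 350
Total = 210 + 25 + 65 + 350 = 650.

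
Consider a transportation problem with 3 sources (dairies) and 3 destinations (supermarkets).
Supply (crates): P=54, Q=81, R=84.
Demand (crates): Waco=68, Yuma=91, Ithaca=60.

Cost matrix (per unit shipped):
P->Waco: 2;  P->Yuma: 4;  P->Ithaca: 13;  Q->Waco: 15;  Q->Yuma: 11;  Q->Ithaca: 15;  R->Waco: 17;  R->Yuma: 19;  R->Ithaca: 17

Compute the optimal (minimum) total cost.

2447

A cheapest plan:
  P->Waco: 44 × 2 = 88
  P->Yuma: 10 × 4 = 40
  Q->Yuma: 81 × 11 = 891
  R->Waco: 24 × 17 = 408
  R->Ithaca: 60 × 17 = 1020
Total = 88 + 40 + 891 + 408 + 1020 = 2447.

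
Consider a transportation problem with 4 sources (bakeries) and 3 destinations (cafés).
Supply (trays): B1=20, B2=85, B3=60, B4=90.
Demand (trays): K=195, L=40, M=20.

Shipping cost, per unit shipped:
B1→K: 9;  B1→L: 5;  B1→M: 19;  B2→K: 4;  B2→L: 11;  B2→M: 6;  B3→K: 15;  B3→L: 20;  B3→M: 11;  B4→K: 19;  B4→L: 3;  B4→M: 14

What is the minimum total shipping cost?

2390

Optimal allocation:
  B1->K: 20 trays
  B2->K: 85 trays
  B3->K: 60 trays
  B4->K: 30 trays
  B4->L: 40 trays
  B4->M: 20 trays
Total cost = 2390.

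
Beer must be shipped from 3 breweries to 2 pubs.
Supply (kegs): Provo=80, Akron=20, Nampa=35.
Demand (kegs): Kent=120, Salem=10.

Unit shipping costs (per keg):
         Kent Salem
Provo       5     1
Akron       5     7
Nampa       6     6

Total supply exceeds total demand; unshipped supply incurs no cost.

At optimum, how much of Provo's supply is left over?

0

An optimal plan:
  Provo->Kent: 70 kegs
  Provo->Salem: 10 kegs
  Akron->Kent: 20 kegs
  Nampa->Kent: 30 kegs
Total cost = 640.
Provo ships 80 of its 80, leaving 0.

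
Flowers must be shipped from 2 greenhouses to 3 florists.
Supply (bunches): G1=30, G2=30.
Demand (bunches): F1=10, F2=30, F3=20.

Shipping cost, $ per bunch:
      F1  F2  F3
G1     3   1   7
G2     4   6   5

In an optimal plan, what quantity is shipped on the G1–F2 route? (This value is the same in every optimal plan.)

30

Optimal shipments:
  G1–F2: 30 bunches
  G2–F1: 10 bunches
  G2–F3: 20 bunches
Total cost = $170.
So G1→F2 carries 30 bunches.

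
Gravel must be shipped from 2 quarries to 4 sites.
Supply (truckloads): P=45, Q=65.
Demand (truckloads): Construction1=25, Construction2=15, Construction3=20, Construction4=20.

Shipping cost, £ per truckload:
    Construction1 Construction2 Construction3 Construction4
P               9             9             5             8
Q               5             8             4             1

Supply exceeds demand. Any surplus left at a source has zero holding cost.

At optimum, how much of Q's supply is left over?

0

Minimum-cost shipments:
  P–Construction2: 15 × £9 = £135
  Q–Construction1: 25 × £5 = £125
  Q–Construction3: 20 × £4 = £80
  Q–Construction4: 20 × £1 = £20
Total cost = £360.
Q ships 65 of its 65, leaving 0.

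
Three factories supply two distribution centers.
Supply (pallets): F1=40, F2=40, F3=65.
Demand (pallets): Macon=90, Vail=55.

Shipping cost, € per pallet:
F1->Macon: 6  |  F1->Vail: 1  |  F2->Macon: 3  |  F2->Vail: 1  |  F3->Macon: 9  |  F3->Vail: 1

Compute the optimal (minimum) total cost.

505

An optimal shipping plan:
  F1–Macon: 40 × €6 = €240
  F2–Macon: 40 × €3 = €120
  F3–Macon: 10 × €9 = €90
  F3–Vail: 55 × €1 = €55
Total = 240 + 120 + 90 + 55 = €505.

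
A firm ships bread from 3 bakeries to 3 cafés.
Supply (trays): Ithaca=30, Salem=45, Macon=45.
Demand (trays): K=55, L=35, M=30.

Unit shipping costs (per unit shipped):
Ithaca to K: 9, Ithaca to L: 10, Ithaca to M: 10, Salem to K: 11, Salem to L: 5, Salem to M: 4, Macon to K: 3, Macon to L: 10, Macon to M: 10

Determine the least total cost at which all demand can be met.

Optimal allocation:
  Ithaca->K: 10 × 9 = 90
  Ithaca->L: 20 × 10 = 200
  Salem->L: 15 × 5 = 75
  Salem->M: 30 × 4 = 120
  Macon->K: 45 × 3 = 135
Total = 90 + 200 + 75 + 120 + 135 = 620.

620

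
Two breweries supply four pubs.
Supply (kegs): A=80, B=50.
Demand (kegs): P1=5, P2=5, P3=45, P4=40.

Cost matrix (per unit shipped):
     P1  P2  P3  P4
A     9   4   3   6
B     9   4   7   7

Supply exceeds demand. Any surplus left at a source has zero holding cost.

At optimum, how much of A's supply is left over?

Minimum-cost shipments:
  A→P3: 45 × 3 = 135
  A→P4: 35 × 6 = 210
  B→P1: 5 × 9 = 45
  B→P2: 5 × 4 = 20
  B→P4: 5 × 7 = 35
Total cost = 445.
A ships 80 of its 80, leaving 0.

0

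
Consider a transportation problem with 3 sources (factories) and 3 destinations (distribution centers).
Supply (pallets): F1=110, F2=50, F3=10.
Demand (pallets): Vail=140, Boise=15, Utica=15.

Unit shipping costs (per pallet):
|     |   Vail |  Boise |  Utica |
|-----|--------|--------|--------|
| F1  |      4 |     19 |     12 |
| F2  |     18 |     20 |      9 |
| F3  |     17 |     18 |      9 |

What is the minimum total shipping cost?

1395

An optimal shipping plan:
  F1–Vail: 110 pallets
  F2–Vail: 30 pallets
  F2–Boise: 5 pallets
  F2–Utica: 15 pallets
  F3–Boise: 10 pallets
Total cost = 1395.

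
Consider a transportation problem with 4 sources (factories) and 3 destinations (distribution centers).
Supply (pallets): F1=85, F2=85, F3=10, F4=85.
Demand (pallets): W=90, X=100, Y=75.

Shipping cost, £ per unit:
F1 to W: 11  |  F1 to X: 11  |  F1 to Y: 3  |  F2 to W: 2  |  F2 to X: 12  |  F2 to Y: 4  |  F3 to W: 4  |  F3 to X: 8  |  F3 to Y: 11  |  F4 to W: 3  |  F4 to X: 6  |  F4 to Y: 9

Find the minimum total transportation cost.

One minimum-cost allocation:
  F1 to X: 10 × £11 = £110
  F1 to Y: 75 × £3 = £225
  F2 to W: 85 × £2 = £170
  F3 to W: 5 × £4 = £20
  F3 to X: 5 × £8 = £40
  F4 to X: 85 × £6 = £510
Total = 110 + 225 + 170 + 20 + 40 + 510 = £1075.

1075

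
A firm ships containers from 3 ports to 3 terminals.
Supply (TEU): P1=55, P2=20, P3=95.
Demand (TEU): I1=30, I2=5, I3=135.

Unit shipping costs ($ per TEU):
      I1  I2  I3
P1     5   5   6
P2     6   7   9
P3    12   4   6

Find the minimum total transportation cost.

One minimum-cost allocation:
  P1→I1: 10 × $5 = $50
  P1→I3: 45 × $6 = $270
  P2→I1: 20 × $6 = $120
  P3→I2: 5 × $4 = $20
  P3→I3: 90 × $6 = $540
Total = 50 + 270 + 120 + 20 + 540 = $1000.

1000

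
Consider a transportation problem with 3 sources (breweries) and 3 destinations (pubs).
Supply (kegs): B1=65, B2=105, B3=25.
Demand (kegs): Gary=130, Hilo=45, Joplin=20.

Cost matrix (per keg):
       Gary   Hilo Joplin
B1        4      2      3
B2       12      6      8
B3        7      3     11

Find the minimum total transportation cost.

1345

A cheapest plan:
  B1→Gary: 65 × 4 = 260
  B2→Gary: 40 × 12 = 480
  B2→Hilo: 45 × 6 = 270
  B2→Joplin: 20 × 8 = 160
  B3→Gary: 25 × 7 = 175
Total = 260 + 480 + 270 + 160 + 175 = 1345.
(Supply check: B1 ships 65; B2 ships 105; B3 ships 25.)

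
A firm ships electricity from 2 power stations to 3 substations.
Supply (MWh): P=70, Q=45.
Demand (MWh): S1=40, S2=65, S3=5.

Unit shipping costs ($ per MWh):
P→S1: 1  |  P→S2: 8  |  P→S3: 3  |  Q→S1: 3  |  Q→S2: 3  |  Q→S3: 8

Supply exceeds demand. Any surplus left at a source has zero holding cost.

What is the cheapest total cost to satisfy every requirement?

An optimal shipping plan:
  P->S1: 40 × $1 = $40
  P->S2: 20 × $8 = $160
  P->S3: 5 × $3 = $15
  Q->S2: 45 × $3 = $135
Total = 40 + 160 + 15 + 135 = $350.
(Supply check: P ships 65; Q ships 45.)

350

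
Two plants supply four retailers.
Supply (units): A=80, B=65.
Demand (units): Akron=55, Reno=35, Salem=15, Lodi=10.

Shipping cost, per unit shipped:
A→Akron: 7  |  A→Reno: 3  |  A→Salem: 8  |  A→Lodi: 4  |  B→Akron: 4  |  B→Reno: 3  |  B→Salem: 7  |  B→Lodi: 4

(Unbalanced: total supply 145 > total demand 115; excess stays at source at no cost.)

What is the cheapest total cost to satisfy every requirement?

One minimum-cost allocation:
  A–Reno: 35 × 3 = 105
  A–Salem: 5 × 8 = 40
  A–Lodi: 10 × 4 = 40
  B–Akron: 55 × 4 = 220
  B–Salem: 10 × 7 = 70
Total = 105 + 40 + 40 + 220 + 70 = 475.

475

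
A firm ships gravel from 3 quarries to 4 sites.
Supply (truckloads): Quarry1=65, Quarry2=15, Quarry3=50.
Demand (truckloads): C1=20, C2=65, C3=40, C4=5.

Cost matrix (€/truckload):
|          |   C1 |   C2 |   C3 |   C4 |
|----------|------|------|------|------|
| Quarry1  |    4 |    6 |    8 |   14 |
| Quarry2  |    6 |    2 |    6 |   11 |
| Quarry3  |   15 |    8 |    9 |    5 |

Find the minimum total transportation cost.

805

A cheapest plan:
  Quarry1->C1: 20 × €4 = €80
  Quarry1->C2: 45 × €6 = €270
  Quarry2->C2: 15 × €2 = €30
  Quarry3->C2: 5 × €8 = €40
  Quarry3->C3: 40 × €9 = €360
  Quarry3->C4: 5 × €5 = €25
Total = 80 + 270 + 30 + 40 + 360 + 25 = €805.
(Supply check: Quarry1 ships 65; Quarry2 ships 15; Quarry3 ships 50.)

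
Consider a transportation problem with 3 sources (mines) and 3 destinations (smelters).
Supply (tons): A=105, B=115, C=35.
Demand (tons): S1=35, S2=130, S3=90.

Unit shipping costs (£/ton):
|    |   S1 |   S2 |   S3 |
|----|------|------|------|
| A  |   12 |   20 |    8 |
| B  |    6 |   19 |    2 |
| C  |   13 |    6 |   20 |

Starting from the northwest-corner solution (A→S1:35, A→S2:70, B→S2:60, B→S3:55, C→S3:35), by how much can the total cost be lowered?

1210

Current plan cost = 35·12 + 70·20 + 60·19 + 55·2 + 35·20 = £3770.
Optimal plan:
  A to S2: 95 × £20 = £1900
  A to S3: 10 × £8 = £80
  B to S1: 35 × £6 = £210
  B to S3: 80 × £2 = £160
  C to S2: 35 × £6 = £210
Optimal cost = £2560.
Saving = 3770 − 2560 = £1210.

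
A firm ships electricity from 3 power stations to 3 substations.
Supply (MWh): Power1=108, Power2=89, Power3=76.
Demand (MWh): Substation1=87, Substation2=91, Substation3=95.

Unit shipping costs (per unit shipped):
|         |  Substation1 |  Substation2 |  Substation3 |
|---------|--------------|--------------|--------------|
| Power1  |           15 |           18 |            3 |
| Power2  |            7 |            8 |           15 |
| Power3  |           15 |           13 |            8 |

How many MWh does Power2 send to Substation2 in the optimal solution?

15

The minimum-cost plan:
  Power1->Substation1: 13 × 15 = 195
  Power1->Substation3: 95 × 3 = 285
  Power2->Substation1: 74 × 7 = 518
  Power2->Substation2: 15 × 8 = 120
  Power3->Substation2: 76 × 13 = 988
Total cost = 2106.
So Power2→Substation2 carries 15 MWh.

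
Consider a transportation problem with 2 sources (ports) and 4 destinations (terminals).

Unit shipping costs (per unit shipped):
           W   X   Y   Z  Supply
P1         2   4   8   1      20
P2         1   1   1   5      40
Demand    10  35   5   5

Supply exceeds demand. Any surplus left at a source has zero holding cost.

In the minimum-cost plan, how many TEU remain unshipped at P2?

Minimum-cost shipments:
  P1→W: 10 TEU
  P1→Z: 5 TEU
  P2→X: 35 TEU
  P2→Y: 5 TEU
Total cost = 65.
P2 ships 40 of its 40, leaving 0.

0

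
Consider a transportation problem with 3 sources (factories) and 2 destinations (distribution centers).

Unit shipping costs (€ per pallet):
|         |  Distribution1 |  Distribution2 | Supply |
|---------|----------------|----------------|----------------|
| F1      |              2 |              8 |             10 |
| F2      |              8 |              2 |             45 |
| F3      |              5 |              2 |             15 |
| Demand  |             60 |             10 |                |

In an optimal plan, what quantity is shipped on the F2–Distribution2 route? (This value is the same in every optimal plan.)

Optimal shipments:
  F1–Distribution1: 10 × €2 = €20
  F2–Distribution1: 35 × €8 = €280
  F2–Distribution2: 10 × €2 = €20
  F3–Distribution1: 15 × €5 = €75
Total cost = €395.
So F2→Distribution2 carries 10 pallets.

10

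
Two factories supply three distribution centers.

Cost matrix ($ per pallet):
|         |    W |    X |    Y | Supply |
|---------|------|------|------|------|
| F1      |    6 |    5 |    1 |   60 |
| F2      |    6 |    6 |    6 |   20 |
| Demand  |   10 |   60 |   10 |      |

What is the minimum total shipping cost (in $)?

380

One minimum-cost allocation:
  F1->X: 50 × $5 = $250
  F1->Y: 10 × $1 = $10
  F2->W: 10 × $6 = $60
  F2->X: 10 × $6 = $60
Total = 250 + 10 + 60 + 60 = $380.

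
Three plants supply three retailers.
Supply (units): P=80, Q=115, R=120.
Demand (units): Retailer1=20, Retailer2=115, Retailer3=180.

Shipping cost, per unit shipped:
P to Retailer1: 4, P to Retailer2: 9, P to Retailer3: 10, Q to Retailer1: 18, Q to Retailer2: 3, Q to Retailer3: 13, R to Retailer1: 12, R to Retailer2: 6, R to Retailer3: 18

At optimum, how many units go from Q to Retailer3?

115

Optimal shipments:
  P→Retailer1: 15 × 4 = 60
  P→Retailer3: 65 × 10 = 650
  Q→Retailer3: 115 × 13 = 1495
  R→Retailer1: 5 × 12 = 60
  R→Retailer2: 115 × 6 = 690
Total cost = 2955.
So Q→Retailer3 carries 115 units.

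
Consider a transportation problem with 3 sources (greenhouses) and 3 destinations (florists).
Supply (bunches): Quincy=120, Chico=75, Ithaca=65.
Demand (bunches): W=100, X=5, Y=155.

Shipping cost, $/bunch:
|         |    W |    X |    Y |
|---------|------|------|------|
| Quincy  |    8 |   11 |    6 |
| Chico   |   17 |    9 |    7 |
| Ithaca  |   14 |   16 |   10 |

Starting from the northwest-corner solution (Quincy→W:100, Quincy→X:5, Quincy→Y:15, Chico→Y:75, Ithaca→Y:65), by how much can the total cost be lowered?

Current plan cost = 100·8 + 5·11 + 15·6 + 75·7 + 65·10 = $2120.
Optimal plan:
  Quincy→W: 100 × $8 = $800
  Quincy→Y: 20 × $6 = $120
  Chico→X: 5 × $9 = $45
  Chico→Y: 70 × $7 = $490
  Ithaca→Y: 65 × $10 = $650
Optimal cost = $2105.
Saving = 2120 − 2105 = $15.

15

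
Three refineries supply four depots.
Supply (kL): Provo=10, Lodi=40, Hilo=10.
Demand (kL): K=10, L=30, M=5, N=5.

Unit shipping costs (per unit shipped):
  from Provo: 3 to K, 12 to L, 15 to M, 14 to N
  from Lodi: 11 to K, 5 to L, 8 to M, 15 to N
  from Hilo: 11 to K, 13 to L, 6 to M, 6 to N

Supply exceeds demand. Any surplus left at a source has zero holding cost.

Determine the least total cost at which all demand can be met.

240

A cheapest plan:
  Provo to K: 10 × 3 = 30
  Lodi to L: 30 × 5 = 150
  Hilo to M: 5 × 6 = 30
  Hilo to N: 5 × 6 = 30
Total = 30 + 150 + 30 + 30 = 240.
(Supply check: Provo ships 10; Lodi ships 30; Hilo ships 10.)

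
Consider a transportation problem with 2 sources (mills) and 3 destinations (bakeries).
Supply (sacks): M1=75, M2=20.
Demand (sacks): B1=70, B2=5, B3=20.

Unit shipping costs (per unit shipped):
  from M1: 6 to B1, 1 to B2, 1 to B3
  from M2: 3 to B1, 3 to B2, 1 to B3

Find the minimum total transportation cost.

385

A cheapest plan:
  M1→B1: 50 × 6 = 300
  M1→B2: 5 × 1 = 5
  M1→B3: 20 × 1 = 20
  M2→B1: 20 × 3 = 60
Total = 300 + 5 + 20 + 60 = 385.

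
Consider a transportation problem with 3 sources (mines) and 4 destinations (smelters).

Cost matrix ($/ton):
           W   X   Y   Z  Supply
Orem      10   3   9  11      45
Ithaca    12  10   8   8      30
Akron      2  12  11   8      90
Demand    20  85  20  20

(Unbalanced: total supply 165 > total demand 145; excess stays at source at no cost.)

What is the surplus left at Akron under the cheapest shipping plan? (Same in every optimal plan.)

20

An optimal plan:
  Orem→X: 45 × $3 = $135
  Ithaca→X: 10 × $10 = $100
  Ithaca→Y: 20 × $8 = $160
  Akron→W: 20 × $2 = $40
  Akron→X: 30 × $12 = $360
  Akron→Z: 20 × $8 = $160
Total cost = $955.
Akron ships 70 of its 90, leaving 20.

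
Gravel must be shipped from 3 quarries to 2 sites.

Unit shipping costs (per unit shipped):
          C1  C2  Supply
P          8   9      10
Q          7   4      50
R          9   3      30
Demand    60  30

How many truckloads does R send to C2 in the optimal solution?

The minimum-cost plan:
  P–C1: 10 × 8 = 80
  Q–C1: 50 × 7 = 350
  R–C2: 30 × 3 = 90
Total cost = 520.
So R→C2 carries 30 truckloads.

30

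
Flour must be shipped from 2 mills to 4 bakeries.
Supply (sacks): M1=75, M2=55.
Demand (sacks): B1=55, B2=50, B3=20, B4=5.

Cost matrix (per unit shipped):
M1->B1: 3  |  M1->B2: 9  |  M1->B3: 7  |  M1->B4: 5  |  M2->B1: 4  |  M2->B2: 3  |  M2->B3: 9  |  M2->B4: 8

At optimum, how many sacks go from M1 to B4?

5

The minimum-cost plan:
  M1->B1: 50 sacks
  M1->B3: 20 sacks
  M1->B4: 5 sacks
  M2->B1: 5 sacks
  M2->B2: 50 sacks
Total cost = 485.
So M1→B4 carries 5 sacks.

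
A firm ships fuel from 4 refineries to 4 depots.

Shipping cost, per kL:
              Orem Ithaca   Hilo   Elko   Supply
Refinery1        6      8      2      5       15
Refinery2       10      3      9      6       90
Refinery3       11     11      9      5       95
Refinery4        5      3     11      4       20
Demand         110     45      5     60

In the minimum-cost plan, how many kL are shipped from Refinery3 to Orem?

35

The minimum-cost plan:
  Refinery1→Orem: 10 × 6 = 60
  Refinery1→Hilo: 5 × 2 = 10
  Refinery2→Orem: 45 × 10 = 450
  Refinery2→Ithaca: 45 × 3 = 135
  Refinery3→Orem: 35 × 11 = 385
  Refinery3→Elko: 60 × 5 = 300
  Refinery4→Orem: 20 × 5 = 100
Total cost = 1440.
So Refinery3→Orem carries 35 kL.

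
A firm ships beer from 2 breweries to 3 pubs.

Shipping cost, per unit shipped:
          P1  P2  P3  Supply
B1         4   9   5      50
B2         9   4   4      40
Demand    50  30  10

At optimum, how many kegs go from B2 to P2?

Solving gives:
  B1→P1: 50 × 4 = 200
  B2→P2: 30 × 4 = 120
  B2→P3: 10 × 4 = 40
Total cost = 360.
So B2→P2 carries 30 kegs.

30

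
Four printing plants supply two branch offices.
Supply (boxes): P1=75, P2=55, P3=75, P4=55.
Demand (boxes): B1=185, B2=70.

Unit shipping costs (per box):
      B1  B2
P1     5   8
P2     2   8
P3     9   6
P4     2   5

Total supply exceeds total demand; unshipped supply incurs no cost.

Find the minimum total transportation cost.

1015

An optimal shipping plan:
  P1 to B1: 75 × 5 = 375
  P2 to B1: 55 × 2 = 110
  P3 to B2: 70 × 6 = 420
  P4 to B1: 55 × 2 = 110
Total = 375 + 110 + 420 + 110 = 1015.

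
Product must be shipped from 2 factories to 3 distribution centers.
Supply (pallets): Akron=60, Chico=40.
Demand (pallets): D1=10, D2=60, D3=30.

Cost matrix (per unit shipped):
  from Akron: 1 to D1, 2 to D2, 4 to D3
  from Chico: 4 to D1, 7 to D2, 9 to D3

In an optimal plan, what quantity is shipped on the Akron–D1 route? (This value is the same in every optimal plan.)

Optimal shipments:
  Akron→D2: 30 × 2 = 60
  Akron→D3: 30 × 4 = 120
  Chico→D1: 10 × 4 = 40
  Chico→D2: 30 × 7 = 210
Total cost = 430.
The route Akron→D1 is not used.

0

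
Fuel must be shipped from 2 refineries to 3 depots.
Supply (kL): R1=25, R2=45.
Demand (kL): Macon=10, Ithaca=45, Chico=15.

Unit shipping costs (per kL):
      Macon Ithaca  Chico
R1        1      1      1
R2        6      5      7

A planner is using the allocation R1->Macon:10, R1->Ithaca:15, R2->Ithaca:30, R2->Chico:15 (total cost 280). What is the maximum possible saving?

Current plan cost = 10·1 + 15·1 + 30·5 + 15·7 = 280.
Optimal plan:
  R1 to Macon: 10 kL
  R1 to Chico: 15 kL
  R2 to Ithaca: 45 kL
Optimal cost = 250.
Saving = 280 − 250 = 30.

30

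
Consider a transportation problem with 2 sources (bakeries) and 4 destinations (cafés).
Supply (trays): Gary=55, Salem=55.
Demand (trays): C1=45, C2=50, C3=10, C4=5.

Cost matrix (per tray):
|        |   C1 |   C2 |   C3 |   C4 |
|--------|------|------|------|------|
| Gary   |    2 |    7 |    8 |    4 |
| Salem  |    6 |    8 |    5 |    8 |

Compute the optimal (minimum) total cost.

555

An optimal shipping plan:
  Gary–C1: 45 × 2 = 90
  Gary–C2: 5 × 7 = 35
  Gary–C4: 5 × 4 = 20
  Salem–C2: 45 × 8 = 360
  Salem–C3: 10 × 5 = 50
Total = 90 + 35 + 20 + 360 + 50 = 555.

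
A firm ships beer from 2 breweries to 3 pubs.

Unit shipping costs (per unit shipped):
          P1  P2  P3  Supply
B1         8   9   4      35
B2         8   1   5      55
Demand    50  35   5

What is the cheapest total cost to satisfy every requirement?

An optimal shipping plan:
  B1–P1: 30 kegs
  B1–P3: 5 kegs
  B2–P1: 20 kegs
  B2–P2: 35 kegs
Total cost = 455.

455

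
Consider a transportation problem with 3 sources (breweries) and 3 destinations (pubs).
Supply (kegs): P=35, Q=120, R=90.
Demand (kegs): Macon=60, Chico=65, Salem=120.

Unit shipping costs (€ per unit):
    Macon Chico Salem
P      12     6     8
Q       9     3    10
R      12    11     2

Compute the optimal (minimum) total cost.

A cheapest plan:
  P to Chico: 5 kegs
  P to Salem: 30 kegs
  Q to Macon: 60 kegs
  Q to Chico: 60 kegs
  R to Salem: 90 kegs
Total cost = €1170.

1170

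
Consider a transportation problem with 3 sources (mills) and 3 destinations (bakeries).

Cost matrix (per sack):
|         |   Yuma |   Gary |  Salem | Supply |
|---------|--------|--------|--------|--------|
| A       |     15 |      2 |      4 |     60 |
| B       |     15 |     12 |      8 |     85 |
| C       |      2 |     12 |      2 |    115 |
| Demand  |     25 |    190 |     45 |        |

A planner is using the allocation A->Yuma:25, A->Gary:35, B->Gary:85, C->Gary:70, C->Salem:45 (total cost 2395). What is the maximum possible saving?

Current plan cost = 25·15 + 35·2 + 85·12 + 70·12 + 45·2 = 2395.
Optimal plan:
  A–Gary: 60 × 2 = 120
  B–Gary: 85 × 12 = 1020
  C–Yuma: 25 × 2 = 50
  C–Gary: 45 × 12 = 540
  C–Salem: 45 × 2 = 90
Optimal cost = 1820.
Saving = 2395 − 1820 = 575.

575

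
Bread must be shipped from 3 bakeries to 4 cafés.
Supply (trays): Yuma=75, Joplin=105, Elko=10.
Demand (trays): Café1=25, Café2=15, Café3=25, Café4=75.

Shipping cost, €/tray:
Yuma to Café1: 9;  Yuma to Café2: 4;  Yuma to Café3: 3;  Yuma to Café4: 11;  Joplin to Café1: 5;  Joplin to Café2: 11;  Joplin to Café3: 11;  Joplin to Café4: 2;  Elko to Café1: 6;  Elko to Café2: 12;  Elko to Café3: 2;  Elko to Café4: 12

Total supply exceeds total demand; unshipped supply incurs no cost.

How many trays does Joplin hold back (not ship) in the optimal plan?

5

An optimal plan:
  Yuma→Café2: 15 × €4 = €60
  Yuma→Café3: 15 × €3 = €45
  Joplin→Café1: 25 × €5 = €125
  Joplin→Café4: 75 × €2 = €150
  Elko→Café3: 10 × €2 = €20
Total cost = €400.
Joplin ships 100 of its 105, leaving 5.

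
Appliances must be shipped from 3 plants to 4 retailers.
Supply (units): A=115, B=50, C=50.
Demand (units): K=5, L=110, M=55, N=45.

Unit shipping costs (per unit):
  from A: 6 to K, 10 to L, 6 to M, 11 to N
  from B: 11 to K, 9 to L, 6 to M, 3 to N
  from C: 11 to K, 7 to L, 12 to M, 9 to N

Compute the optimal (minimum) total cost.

1440

One minimum-cost allocation:
  A–K: 5 units
  A–L: 55 units
  A–M: 55 units
  B–L: 5 units
  B–N: 45 units
  C–L: 50 units
Total cost = 1440.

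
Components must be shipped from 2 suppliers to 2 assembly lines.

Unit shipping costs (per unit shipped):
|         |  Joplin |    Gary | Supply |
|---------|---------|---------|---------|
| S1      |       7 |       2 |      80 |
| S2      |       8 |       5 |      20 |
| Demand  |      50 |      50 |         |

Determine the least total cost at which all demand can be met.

An optimal shipping plan:
  S1→Joplin: 30 batches
  S1→Gary: 50 batches
  S2→Joplin: 20 batches
Total cost = 470.

470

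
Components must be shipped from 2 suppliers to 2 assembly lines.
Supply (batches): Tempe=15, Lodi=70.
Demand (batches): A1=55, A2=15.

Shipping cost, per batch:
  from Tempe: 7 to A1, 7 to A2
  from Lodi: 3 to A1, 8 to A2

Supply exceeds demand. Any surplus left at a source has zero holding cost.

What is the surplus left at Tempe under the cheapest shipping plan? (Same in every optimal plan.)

0

Minimum-cost shipments:
  Tempe→A2: 15 × 7 = 105
  Lodi→A1: 55 × 3 = 165
Total cost = 270.
Tempe ships 15 of its 15, leaving 0.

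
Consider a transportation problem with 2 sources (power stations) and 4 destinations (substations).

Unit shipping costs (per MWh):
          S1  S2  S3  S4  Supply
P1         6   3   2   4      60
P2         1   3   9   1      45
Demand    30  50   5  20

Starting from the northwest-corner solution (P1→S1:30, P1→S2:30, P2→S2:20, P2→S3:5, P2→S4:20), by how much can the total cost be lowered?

170

Current plan cost = 30·6 + 30·3 + 20·3 + 5·9 + 20·1 = 395.
Optimal plan:
  P1 to S2: 50 × 3 = 150
  P1 to S3: 5 × 2 = 10
  P1 to S4: 5 × 4 = 20
  P2 to S1: 30 × 1 = 30
  P2 to S4: 15 × 1 = 15
Optimal cost = 225.
Saving = 395 − 225 = 170.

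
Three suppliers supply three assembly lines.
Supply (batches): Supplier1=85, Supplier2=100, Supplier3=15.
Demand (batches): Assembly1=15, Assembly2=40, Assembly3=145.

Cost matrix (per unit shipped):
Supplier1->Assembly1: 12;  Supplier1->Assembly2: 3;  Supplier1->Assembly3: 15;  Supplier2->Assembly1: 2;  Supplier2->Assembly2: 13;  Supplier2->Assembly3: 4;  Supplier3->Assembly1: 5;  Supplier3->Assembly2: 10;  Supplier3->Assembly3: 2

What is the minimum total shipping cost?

One minimum-cost allocation:
  Supplier1–Assembly1: 15 × 12 = 180
  Supplier1–Assembly2: 40 × 3 = 120
  Supplier1–Assembly3: 30 × 15 = 450
  Supplier2–Assembly3: 100 × 4 = 400
  Supplier3–Assembly3: 15 × 2 = 30
Total = 180 + 120 + 450 + 400 + 30 = 1180.

1180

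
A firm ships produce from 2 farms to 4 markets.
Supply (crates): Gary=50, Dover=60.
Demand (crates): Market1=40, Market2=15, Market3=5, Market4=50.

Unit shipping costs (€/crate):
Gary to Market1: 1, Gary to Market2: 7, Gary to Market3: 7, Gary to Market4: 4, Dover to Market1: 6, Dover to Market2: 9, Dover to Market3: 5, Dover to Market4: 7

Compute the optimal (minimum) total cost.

520

A cheapest plan:
  Gary->Market1: 40 × €1 = €40
  Gary->Market4: 10 × €4 = €40
  Dover->Market2: 15 × €9 = €135
  Dover->Market3: 5 × €5 = €25
  Dover->Market4: 40 × €7 = €280
Total = 40 + 40 + 135 + 25 + 280 = €520.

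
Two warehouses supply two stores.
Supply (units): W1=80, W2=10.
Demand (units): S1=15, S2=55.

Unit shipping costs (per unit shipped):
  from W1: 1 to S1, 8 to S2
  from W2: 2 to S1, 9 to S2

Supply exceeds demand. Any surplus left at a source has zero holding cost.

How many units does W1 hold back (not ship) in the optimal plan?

10

Minimum-cost shipments:
  W1->S1: 15 × 1 = 15
  W1->S2: 55 × 8 = 440
Total cost = 455.
W1 ships 70 of its 80, leaving 10.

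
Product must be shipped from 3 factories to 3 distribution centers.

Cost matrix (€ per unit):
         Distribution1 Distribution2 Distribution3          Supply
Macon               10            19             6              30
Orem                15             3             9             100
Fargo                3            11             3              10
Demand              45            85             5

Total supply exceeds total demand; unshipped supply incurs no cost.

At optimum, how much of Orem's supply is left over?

Minimum-cost shipments:
  Macon->Distribution1: 30 × €10 = €300
  Orem->Distribution1: 5 × €15 = €75
  Orem->Distribution2: 85 × €3 = €255
  Orem->Distribution3: 5 × €9 = €45
  Fargo->Distribution1: 10 × €3 = €30
Total cost = €705.
Orem ships 95 of its 100, leaving 5.

5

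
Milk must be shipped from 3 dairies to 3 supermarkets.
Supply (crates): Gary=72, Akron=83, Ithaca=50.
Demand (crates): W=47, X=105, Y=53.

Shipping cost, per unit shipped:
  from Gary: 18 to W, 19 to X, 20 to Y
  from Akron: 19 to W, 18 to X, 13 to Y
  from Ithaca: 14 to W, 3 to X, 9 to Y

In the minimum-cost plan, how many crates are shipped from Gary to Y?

0

The minimum-cost plan:
  Gary->W: 47 × 18 = 846
  Gary->X: 25 × 19 = 475
  Akron->X: 30 × 18 = 540
  Akron->Y: 53 × 13 = 689
  Ithaca->X: 50 × 3 = 150
Total cost = 2700.
The route Gary→Y is not used.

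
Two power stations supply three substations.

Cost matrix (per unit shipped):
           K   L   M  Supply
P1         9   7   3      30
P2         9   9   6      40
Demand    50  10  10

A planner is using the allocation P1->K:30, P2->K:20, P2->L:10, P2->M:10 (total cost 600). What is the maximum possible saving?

Current plan cost = 30·9 + 20·9 + 10·9 + 10·6 = 600.
Optimal plan:
  P1 to K: 10 MWh
  P1 to L: 10 MWh
  P1 to M: 10 MWh
  P2 to K: 40 MWh
Optimal cost = 550.
Saving = 600 − 550 = 50.

50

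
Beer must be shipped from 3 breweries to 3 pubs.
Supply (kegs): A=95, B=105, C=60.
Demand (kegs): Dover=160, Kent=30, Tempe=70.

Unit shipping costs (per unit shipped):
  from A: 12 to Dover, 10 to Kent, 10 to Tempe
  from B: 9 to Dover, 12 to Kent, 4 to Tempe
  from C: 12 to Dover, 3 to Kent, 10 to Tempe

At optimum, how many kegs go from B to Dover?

35

Solving gives:
  A->Dover: 95 × 12 = 1140
  B->Dover: 35 × 9 = 315
  B->Tempe: 70 × 4 = 280
  C->Dover: 30 × 12 = 360
  C->Kent: 30 × 3 = 90
Total cost = 2185.
So B→Dover carries 35 kegs.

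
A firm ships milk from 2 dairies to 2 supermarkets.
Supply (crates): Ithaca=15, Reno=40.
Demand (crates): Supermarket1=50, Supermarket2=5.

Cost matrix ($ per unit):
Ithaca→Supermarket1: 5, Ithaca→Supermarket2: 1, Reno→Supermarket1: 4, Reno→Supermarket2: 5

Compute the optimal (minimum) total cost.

A cheapest plan:
  Ithaca→Supermarket1: 10 × $5 = $50
  Ithaca→Supermarket2: 5 × $1 = $5
  Reno→Supermarket1: 40 × $4 = $160
Total = 50 + 5 + 160 = $215.

215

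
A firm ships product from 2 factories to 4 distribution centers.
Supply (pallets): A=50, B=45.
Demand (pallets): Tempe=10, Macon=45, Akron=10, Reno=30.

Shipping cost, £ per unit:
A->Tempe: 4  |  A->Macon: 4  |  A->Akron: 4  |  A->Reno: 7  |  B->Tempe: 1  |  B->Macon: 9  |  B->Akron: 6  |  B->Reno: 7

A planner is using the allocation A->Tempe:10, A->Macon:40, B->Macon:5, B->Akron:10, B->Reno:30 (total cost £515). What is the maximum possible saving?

Current plan cost = 10·4 + 40·4 + 5·9 + 10·6 + 30·7 = £515.
Optimal plan:
  A→Macon: 45 × £4 = £180
  A→Akron: 5 × £4 = £20
  B→Tempe: 10 × £1 = £10
  B→Akron: 5 × £6 = £30
  B→Reno: 30 × £7 = £210
Optimal cost = £450.
Saving = 515 − 450 = £65.

65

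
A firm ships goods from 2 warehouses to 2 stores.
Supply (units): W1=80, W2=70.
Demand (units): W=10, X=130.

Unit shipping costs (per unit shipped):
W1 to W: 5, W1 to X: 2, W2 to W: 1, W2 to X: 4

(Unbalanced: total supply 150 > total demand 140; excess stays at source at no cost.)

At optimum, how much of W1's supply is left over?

0

Minimum-cost shipments:
  W1->X: 80 × 2 = 160
  W2->W: 10 × 1 = 10
  W2->X: 50 × 4 = 200
Total cost = 370.
W1 ships 80 of its 80, leaving 0.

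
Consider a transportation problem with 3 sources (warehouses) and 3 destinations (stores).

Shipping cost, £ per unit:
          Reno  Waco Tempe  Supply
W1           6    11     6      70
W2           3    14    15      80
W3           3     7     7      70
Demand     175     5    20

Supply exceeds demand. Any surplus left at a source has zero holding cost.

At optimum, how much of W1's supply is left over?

20

An optimal plan:
  W1→Reno: 30 units
  W1→Tempe: 20 units
  W2→Reno: 80 units
  W3→Reno: 65 units
  W3→Waco: 5 units
Total cost = £770.
W1 ships 50 of its 70, leaving 20.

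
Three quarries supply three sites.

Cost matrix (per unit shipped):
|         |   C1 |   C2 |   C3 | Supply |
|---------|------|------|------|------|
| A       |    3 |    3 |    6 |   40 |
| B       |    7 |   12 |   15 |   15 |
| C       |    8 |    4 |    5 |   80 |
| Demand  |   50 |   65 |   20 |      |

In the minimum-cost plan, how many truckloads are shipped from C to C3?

20

Optimal shipments:
  A->C1: 35 × 3 = 105
  A->C2: 5 × 3 = 15
  B->C1: 15 × 7 = 105
  C->C2: 60 × 4 = 240
  C->C3: 20 × 5 = 100
Total cost = 565.
So C→C3 carries 20 truckloads.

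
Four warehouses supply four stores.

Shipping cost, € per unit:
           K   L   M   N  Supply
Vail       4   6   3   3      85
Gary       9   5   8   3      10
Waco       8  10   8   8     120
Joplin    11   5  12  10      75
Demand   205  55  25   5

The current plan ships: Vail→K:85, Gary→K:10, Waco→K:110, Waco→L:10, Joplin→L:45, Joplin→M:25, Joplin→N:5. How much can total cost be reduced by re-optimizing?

Current plan cost = 85·4 + 10·9 + 110·8 + 10·10 + 45·5 + 25·12 + 5·10 = €1985.
Optimal plan:
  Vail→K: 60 units
  Vail→M: 25 units
  Gary→K: 5 units
  Gary→N: 5 units
  Waco→K: 120 units
  Joplin→K: 20 units
  Joplin→L: 55 units
Optimal cost = €1830.
Saving = 1985 − 1830 = €155.

155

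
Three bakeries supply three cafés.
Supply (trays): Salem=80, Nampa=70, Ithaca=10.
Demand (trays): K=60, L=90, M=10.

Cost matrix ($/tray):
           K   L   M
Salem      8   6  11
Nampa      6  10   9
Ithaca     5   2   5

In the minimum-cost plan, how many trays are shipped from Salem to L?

Optimal shipments:
  Salem–L: 80 × $6 = $480
  Nampa–K: 60 × $6 = $360
  Nampa–M: 10 × $9 = $90
  Ithaca–L: 10 × $2 = $20
Total cost = $950.
So Salem→L carries 80 trays.

80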